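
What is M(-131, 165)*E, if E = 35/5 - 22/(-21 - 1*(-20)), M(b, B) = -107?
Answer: -3103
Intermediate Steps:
E = 29 (E = 35*(1/5) - 22/(-21 + 20) = 7 - 22/(-1) = 7 - 22*(-1) = 7 + 22 = 29)
M(-131, 165)*E = -107*29 = -3103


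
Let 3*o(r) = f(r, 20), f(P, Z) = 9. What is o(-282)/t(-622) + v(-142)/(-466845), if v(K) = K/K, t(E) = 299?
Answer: 1400236/139586655 ≈ 0.010031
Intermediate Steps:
o(r) = 3 (o(r) = (⅓)*9 = 3)
v(K) = 1
o(-282)/t(-622) + v(-142)/(-466845) = 3/299 + 1/(-466845) = 3*(1/299) + 1*(-1/466845) = 3/299 - 1/466845 = 1400236/139586655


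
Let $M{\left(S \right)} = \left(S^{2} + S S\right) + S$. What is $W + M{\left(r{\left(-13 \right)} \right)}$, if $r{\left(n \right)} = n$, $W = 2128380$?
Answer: $2128705$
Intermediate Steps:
$M{\left(S \right)} = S + 2 S^{2}$ ($M{\left(S \right)} = \left(S^{2} + S^{2}\right) + S = 2 S^{2} + S = S + 2 S^{2}$)
$W + M{\left(r{\left(-13 \right)} \right)} = 2128380 - 13 \left(1 + 2 \left(-13\right)\right) = 2128380 - 13 \left(1 - 26\right) = 2128380 - -325 = 2128380 + 325 = 2128705$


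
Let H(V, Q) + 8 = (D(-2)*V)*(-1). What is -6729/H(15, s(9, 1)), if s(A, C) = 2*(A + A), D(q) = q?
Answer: -6729/22 ≈ -305.86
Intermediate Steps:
s(A, C) = 4*A (s(A, C) = 2*(2*A) = 4*A)
H(V, Q) = -8 + 2*V (H(V, Q) = -8 - 2*V*(-1) = -8 + 2*V)
-6729/H(15, s(9, 1)) = -6729/(-8 + 2*15) = -6729/(-8 + 30) = -6729/22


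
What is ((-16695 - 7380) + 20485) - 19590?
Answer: -23180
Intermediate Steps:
((-16695 - 7380) + 20485) - 19590 = (-24075 + 20485) - 19590 = -3590 - 19590 = -23180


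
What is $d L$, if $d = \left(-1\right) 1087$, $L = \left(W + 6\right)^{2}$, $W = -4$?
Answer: $-4348$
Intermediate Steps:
$L = 4$ ($L = \left(-4 + 6\right)^{2} = 2^{2} = 4$)
$d = -1087$
$d L = \left(-1087\right) 4 = -4348$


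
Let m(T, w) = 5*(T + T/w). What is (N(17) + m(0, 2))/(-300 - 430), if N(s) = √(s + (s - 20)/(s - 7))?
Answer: -√1670/7300 ≈ -0.0055980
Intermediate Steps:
N(s) = √(s + (-20 + s)/(-7 + s))
m(T, w) = 5*T + 5*T/w
(N(17) + m(0, 2))/(-300 - 430) = (√((-20 + 17 + 17*(-7 + 17))/(-7 + 17)) + 5*0*(1 + 2)/2)/(-300 - 430) = (√((-20 + 17 + 17*10)/10) + 5*0*(½)*3)/(-730) = (√((-20 + 17 + 170)/10) + 0)*(-1/730) = (√((⅒)*167) + 0)*(-1/730) = (√(167/10) + 0)*(-1/730) = (√1670/10 + 0)*(-1/730) = (√1670/10)*(-1/730) = -√1670/7300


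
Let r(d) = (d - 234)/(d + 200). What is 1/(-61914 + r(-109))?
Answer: -13/804931 ≈ -1.6150e-5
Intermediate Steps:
r(d) = (-234 + d)/(200 + d)
1/(-61914 + r(-109)) = 1/(-61914 + (-234 - 109)/(200 - 109)) = 1/(-61914 - 343/91) = 1/(-61914 + (1/91)*(-343)) = 1/(-61914 - 49/13) = 1/(-804931/13) = -13/804931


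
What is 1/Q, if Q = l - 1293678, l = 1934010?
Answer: 1/640332 ≈ 1.5617e-6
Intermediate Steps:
Q = 640332 (Q = 1934010 - 1293678 = 640332)
1/Q = 1/640332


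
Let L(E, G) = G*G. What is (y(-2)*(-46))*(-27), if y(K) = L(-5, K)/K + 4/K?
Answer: -4968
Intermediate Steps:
L(E, G) = G**2
y(K) = K + 4/K (y(K) = K**2/K + 4/K = K + 4/K)
(y(-2)*(-46))*(-27) = ((-2 + 4/(-2))*(-46))*(-27) = ((-2 + 4*(-1/2))*(-46))*(-27) = ((-2 - 2)*(-46))*(-27) = -4*(-46)*(-27) = 184*(-27) = -4968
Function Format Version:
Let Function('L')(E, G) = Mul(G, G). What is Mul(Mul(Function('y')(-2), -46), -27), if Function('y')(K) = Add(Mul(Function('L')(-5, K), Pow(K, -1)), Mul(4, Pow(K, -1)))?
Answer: -4968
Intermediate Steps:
Function('L')(E, G) = Pow(G, 2)
Function('y')(K) = Add(K, Mul(4, Pow(K, -1))) (Function('y')(K) = Add(Mul(Pow(K, 2), Pow(K, -1)), Mul(4, Pow(K, -1))) = Add(K, Mul(4, Pow(K, -1))))
Mul(Mul(Function('y')(-2), -46), -27) = Mul(Mul(Add(-2, Mul(4, Pow(-2, -1))), -46), -27) = Mul(Mul(Add(-2, Mul(4, Rational(-1, 2))), -46), -27) = Mul(Mul(Add(-2, -2), -46), -27) = Mul(Mul(-4, -46), -27) = Mul(184, -27) = -4968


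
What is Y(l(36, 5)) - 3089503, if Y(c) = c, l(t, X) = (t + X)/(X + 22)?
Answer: -83416540/27 ≈ -3.0895e+6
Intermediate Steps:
l(t, X) = (X + t)/(22 + X)
Y(l(36, 5)) - 3089503 = (5 + 36)/(22 + 5) - 3089503 = 41/27 - 3089503 = -83416540/27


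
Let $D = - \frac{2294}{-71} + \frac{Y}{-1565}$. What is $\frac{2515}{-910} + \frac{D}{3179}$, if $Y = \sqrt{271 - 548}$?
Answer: $- \frac{113114119}{41079038} - \frac{i \sqrt{277}}{4975135} \approx -2.7536 - 3.3453 \cdot 10^{-6} i$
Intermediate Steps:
$Y = i \sqrt{277}$ ($Y = \sqrt{-277} = i \sqrt{277} \approx 16.643 i$)
$D = \frac{2294}{71} - \frac{i \sqrt{277}}{1565}$ ($D = - \frac{2294}{-71} + \frac{i \sqrt{277}}{-1565} = \left(-2294\right) \left(- \frac{1}{71}\right) + i \sqrt{277} \left(- \frac{1}{1565}\right) = \frac{2294}{71} - \frac{i \sqrt{277}}{1565} \approx 32.31 - 0.010635 i$)
$\frac{2515}{-910} + \frac{D}{3179} = \frac{2515}{-910} + \frac{\frac{2294}{71} - \frac{i \sqrt{277}}{1565}}{3179} = 2515 \left(- \frac{1}{910}\right) + \left(\frac{2294}{71} - \frac{i \sqrt{277}}{1565}\right) \frac{1}{3179} = - \frac{503}{182} + \left(\frac{2294}{225709} - \frac{i \sqrt{277}}{4975135}\right) = - \frac{113114119}{41079038} - \frac{i \sqrt{277}}{4975135}$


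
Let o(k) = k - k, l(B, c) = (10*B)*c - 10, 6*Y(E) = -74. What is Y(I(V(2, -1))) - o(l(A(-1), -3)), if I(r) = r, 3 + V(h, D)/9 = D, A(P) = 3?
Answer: -37/3 ≈ -12.333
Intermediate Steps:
V(h, D) = -27 + 9*D
Y(E) = -37/3 (Y(E) = (⅙)*(-74) = -37/3)
l(B, c) = -10 + 10*B*c (l(B, c) = 10*B*c - 10 = -10 + 10*B*c)
o(k) = 0
Y(I(V(2, -1))) - o(l(A(-1), -3)) = -37/3 - 1*0 = -37/3 + 0 = -37/3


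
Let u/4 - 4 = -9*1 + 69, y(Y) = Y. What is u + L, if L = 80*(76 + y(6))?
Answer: 6816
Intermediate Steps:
u = 256 (u = 16 + 4*(-9*1 + 69) = 16 + 4*(-9 + 69) = 16 + 4*60 = 16 + 240 = 256)
L = 6560 (L = 80*(76 + 6) = 80*82 = 6560)
u + L = 256 + 6560 = 6816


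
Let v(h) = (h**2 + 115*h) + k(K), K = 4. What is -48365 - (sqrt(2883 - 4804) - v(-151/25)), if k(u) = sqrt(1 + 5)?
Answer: -30639449/625 + sqrt(6) - I*sqrt(1921) ≈ -49021.0 - 43.829*I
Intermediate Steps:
k(u) = sqrt(6)
v(h) = sqrt(6) + h**2 + 115*h (v(h) = (h**2 + 115*h) + sqrt(6) = sqrt(6) + h**2 + 115*h)
-48365 - (sqrt(2883 - 4804) - v(-151/25)) = -48365 - (sqrt(2883 - 4804) - (sqrt(6) + (-151/25)**2 + 115*(-151/25))) = -48365 - (sqrt(-1921) - (sqrt(6) + (-151*1/25)**2 + 115*(-151*1/25))) = -48365 - (I*sqrt(1921) - (sqrt(6) + (-151/25)**2 + 115*(-151/25))) = -48365 - (I*sqrt(1921) - (sqrt(6) + 22801/625 - 3473/5)) = -48365 - (I*sqrt(1921) - (-411324/625 + sqrt(6))) = -48365 - (I*sqrt(1921) + (411324/625 - sqrt(6))) = -48365 - (411324/625 - sqrt(6) + I*sqrt(1921)) = -48365 + (-411324/625 + sqrt(6) - I*sqrt(1921)) = -30639449/625 + sqrt(6) - I*sqrt(1921)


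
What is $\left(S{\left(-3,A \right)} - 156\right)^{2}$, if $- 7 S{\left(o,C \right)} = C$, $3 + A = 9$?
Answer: $\frac{1205604}{49} \approx 24604.0$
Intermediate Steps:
$A = 6$ ($A = -3 + 9 = 6$)
$S{\left(o,C \right)} = - \frac{C}{7}$
$\left(S{\left(-3,A \right)} - 156\right)^{2} = \left(\left(- \frac{1}{7}\right) 6 - 156\right)^{2} = \left(- \frac{6}{7} - 156\right)^{2} = \left(- \frac{1098}{7}\right)^{2} = \frac{1205604}{49}$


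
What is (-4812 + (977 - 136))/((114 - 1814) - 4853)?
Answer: 3971/6553 ≈ 0.60598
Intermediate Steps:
(-4812 + (977 - 136))/((114 - 1814) - 4853) = (-4812 + 841)/(-1700 - 4853) = -3971/(-6553) = -3971*(-1/6553) = 3971/6553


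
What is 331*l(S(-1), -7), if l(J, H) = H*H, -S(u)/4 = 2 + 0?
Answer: 16219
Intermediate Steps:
S(u) = -8 (S(u) = -4*(2 + 0) = -4*2 = -8)
l(J, H) = H²
331*l(S(-1), -7) = 331*(-7)² = 331*49 = 16219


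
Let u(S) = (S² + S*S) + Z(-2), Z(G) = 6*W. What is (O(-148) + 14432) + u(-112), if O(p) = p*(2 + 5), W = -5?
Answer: 38454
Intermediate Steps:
Z(G) = -30 (Z(G) = 6*(-5) = -30)
O(p) = 7*p (O(p) = p*7 = 7*p)
u(S) = -30 + 2*S² (u(S) = (S² + S*S) - 30 = (S² + S²) - 30 = 2*S² - 30 = -30 + 2*S²)
(O(-148) + 14432) + u(-112) = (7*(-148) + 14432) + (-30 + 2*(-112)²) = (-1036 + 14432) + (-30 + 2*12544) = 13396 + (-30 + 25088) = 13396 + 25058 = 38454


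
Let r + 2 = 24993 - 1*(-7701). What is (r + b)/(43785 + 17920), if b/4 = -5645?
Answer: 10112/61705 ≈ 0.16388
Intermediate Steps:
b = -22580 (b = 4*(-5645) = -22580)
r = 32692 (r = -2 + (24993 - 1*(-7701)) = -2 + (24993 + 7701) = -2 + 32694 = 32692)
(r + b)/(43785 + 17920) = (32692 - 22580)/(43785 + 17920) = 10112/61705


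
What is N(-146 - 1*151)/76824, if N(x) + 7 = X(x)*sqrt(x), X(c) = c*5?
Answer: -7/76824 - 45*I*sqrt(33)/776 ≈ -9.1117e-5 - 0.33313*I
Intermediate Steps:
X(c) = 5*c
N(x) = -7 + 5*x**(3/2) (N(x) = -7 + (5*x)*sqrt(x) = -7 + 5*x**(3/2))
N(-146 - 1*151)/76824 = (-7 + 5*(-146 - 1*151)**(3/2))/76824 = (-7 + 5*(-146 - 151)**(3/2))*(1/76824) = (-7 + 5*(-297)**(3/2))*(1/76824) = (-7 + 5*(-891*I*sqrt(33)))*(1/76824) = (-7 - 4455*I*sqrt(33))*(1/76824) = -7/76824 - 45*I*sqrt(33)/776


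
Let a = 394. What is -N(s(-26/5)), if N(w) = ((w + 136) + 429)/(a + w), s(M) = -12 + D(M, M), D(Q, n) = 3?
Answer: -556/385 ≈ -1.4442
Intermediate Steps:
s(M) = -9 (s(M) = -12 + 3 = -9)
N(w) = (565 + w)/(394 + w) (N(w) = ((w + 136) + 429)/(394 + w) = ((136 + w) + 429)/(394 + w) = (565 + w)/(394 + w))
-N(s(-26/5)) = -(565 - 9)/(394 - 9) = -556/385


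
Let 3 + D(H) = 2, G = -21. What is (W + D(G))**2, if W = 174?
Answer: 29929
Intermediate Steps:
D(H) = -1 (D(H) = -3 + 2 = -1)
(W + D(G))**2 = (174 - 1)**2 = 173**2 = 29929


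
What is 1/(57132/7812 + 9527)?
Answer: 217/2068946 ≈ 0.00010488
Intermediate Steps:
1/(57132/7812 + 9527) = 1/(57132*(1/7812) + 9527) = 1/(1587/217 + 9527) = 1/(2068946/217) = 217/2068946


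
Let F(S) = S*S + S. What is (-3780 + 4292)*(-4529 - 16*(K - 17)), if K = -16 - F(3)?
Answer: -1950208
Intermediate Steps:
F(S) = S + S² (F(S) = S² + S = S + S²)
K = -28 (K = -16 - 3*(1 + 3) = -16 - 3*4 = -16 - 1*12 = -16 - 12 = -28)
(-3780 + 4292)*(-4529 - 16*(K - 17)) = (-3780 + 4292)*(-4529 - 16*(-28 - 17)) = 512*(-4529 - 16*(-45)) = 512*(-4529 + 720) = 512*(-3809) = -1950208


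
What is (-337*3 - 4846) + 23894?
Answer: 18037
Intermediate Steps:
(-337*3 - 4846) + 23894 = (-1011 - 4846) + 23894 = -5857 + 23894 = 18037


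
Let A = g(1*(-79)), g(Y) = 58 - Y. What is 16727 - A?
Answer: 16590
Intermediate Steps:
A = 137 (A = 58 - (-79) = 58 - 1*(-79) = 58 + 79 = 137)
16727 - A = 16727 - 1*137 = 16727 - 137 = 16590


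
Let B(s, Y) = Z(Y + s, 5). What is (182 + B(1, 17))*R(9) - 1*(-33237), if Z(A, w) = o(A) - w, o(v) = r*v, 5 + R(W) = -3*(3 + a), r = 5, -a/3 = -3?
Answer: 22290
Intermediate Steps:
a = 9 (a = -3*(-3) = 9)
R(W) = -41 (R(W) = -5 - 3*(3 + 9) = -5 - 3*12 = -5 - 36 = -41)
o(v) = 5*v
Z(A, w) = -w + 5*A (Z(A, w) = 5*A - w = -w + 5*A)
B(s, Y) = -5 + 5*Y + 5*s (B(s, Y) = -1*5 + 5*(Y + s) = -5 + (5*Y + 5*s) = -5 + 5*Y + 5*s)
(182 + B(1, 17))*R(9) - 1*(-33237) = (182 + (-5 + 5*17 + 5*1))*(-41) - 1*(-33237) = (182 + (-5 + 85 + 5))*(-41) + 33237 = (182 + 85)*(-41) + 33237 = 267*(-41) + 33237 = -10947 + 33237 = 22290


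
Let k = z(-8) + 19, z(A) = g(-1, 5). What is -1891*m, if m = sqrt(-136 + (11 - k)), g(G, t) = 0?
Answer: -22692*I ≈ -22692.0*I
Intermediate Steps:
z(A) = 0
k = 19 (k = 0 + 19 = 19)
m = 12*I (m = sqrt(-136 + (11 - 1*19)) = sqrt(-136 + (11 - 19)) = sqrt(-136 - 8) = sqrt(-144) = 12*I ≈ 12.0*I)
-1891*m = -22692*I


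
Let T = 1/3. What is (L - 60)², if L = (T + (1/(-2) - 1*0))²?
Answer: 4661281/1296 ≈ 3596.7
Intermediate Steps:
T = ⅓ (T = 1*(⅓) = ⅓ ≈ 0.33333)
L = 1/36 (L = (⅓ + (1/(-2) - 1*0))² = (⅓ + (-½ + 0))² = (⅓ - ½)² = (-⅙)² = 1/36 ≈ 0.027778)
(L - 60)² = (1/36 - 60)² = (-2159/36)² = 4661281/1296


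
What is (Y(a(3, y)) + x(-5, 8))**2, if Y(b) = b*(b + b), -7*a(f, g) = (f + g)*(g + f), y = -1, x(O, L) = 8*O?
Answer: 3717184/2401 ≈ 1548.2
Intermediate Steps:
a(f, g) = -(f + g)**2/7 (a(f, g) = -(f + g)*(g + f)/7 = -(f + g)*(f + g)/7 = -(f + g)**2/7)
Y(b) = 2*b**2 (Y(b) = b*(2*b) = 2*b**2)
(Y(a(3, y)) + x(-5, 8))**2 = (2*(-(3 - 1)**2/7)**2 + 8*(-5))**2 = (2*(-1/7*2**2)**2 - 40)**2 = (2*(-1/7*4)**2 - 40)**2 = (2*(-4/7)**2 - 40)**2 = (2*(16/49) - 40)**2 = (32/49 - 40)**2 = (-1928/49)**2 = 3717184/2401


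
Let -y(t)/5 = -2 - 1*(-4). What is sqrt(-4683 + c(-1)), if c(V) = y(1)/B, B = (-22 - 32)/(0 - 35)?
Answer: 14*I*sqrt(1938)/9 ≈ 68.48*I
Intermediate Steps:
y(t) = -10 (y(t) = -5*(-2 - 1*(-4)) = -5*(-2 + 4) = -5*2 = -10)
B = 54/35 (B = -54/(-35) = -54*(-1/35) = 54/35 ≈ 1.5429)
c(V) = -175/27 (c(V) = -10/54/35 = -10*35/54 = -175/27)
sqrt(-4683 + c(-1)) = sqrt(-4683 - 175/27) = sqrt(-126616/27) = 14*I*sqrt(1938)/9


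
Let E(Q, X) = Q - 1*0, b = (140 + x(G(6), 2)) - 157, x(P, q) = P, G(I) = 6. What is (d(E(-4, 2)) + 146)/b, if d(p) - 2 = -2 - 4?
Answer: -142/11 ≈ -12.909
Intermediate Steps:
b = -11 (b = (140 + 6) - 157 = 146 - 157 = -11)
E(Q, X) = Q (E(Q, X) = Q + 0 = Q)
d(p) = -4 (d(p) = 2 + (-2 - 4) = 2 - 6 = -4)
(d(E(-4, 2)) + 146)/b = (-4 + 146)/(-11) = 142*(-1/11) = -142/11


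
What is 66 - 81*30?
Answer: -2364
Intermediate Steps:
66 - 81*30 = 66 - 2430 = -2364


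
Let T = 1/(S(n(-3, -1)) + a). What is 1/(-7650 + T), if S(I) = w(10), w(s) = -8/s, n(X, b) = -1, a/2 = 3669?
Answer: -36686/280647895 ≈ -0.00013072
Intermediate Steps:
a = 7338 (a = 2*3669 = 7338)
S(I) = -4/5 (S(I) = -8/10 = -8*1/10 = -4/5)
T = 5/36686 (T = 1/(-4/5 + 7338) = 1/(36686/5) = 5/36686 ≈ 0.00013629)
1/(-7650 + T) = 1/(-7650 + 5/36686) = 1/(-280647895/36686) = -36686/280647895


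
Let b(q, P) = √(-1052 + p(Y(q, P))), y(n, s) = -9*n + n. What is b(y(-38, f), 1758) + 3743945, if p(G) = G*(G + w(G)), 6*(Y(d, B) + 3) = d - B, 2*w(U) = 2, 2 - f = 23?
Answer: 3743945 + 2*√132505/3 ≈ 3.7442e+6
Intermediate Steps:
f = -21 (f = 2 - 1*23 = 2 - 23 = -21)
w(U) = 1 (w(U) = (½)*2 = 1)
y(n, s) = -8*n
Y(d, B) = -3 - B/6 + d/6 (Y(d, B) = -3 + (d - B)/6 = -3 + (-B/6 + d/6) = -3 - B/6 + d/6)
p(G) = G*(1 + G) (p(G) = G*(G + 1) = G*(1 + G))
b(q, P) = √(-1052 + (-3 - P/6 + q/6)*(-2 - P/6 + q/6)) (b(q, P) = √(-1052 + (-3 - P/6 + q/6)*(1 + (-3 - P/6 + q/6))) = √(-1052 + (-3 - P/6 + q/6)*(-2 - P/6 + q/6)))
b(y(-38, f), 1758) + 3743945 = √(-37872 + (12 + 1758 - (-8)*(-38))*(18 + 1758 - (-8)*(-38)))/6 + 3743945 = √(-37872 + (12 + 1758 - 1*304)*(18 + 1758 - 1*304))/6 + 3743945 = √(-37872 + (12 + 1758 - 304)*(18 + 1758 - 304))/6 + 3743945 = √(-37872 + 1466*1472)/6 + 3743945 = √(-37872 + 2157952)/6 + 3743945 = √2120080/6 + 3743945 = (4*√132505)/6 + 3743945 = 2*√132505/3 + 3743945 = 3743945 + 2*√132505/3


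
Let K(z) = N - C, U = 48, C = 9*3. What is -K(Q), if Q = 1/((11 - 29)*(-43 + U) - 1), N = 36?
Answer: -9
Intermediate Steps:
C = 27
Q = -1/91 (Q = 1/((11 - 29)*(-43 + 48) - 1) = 1/(-18*5 - 1) = 1/(-90 - 1) = 1/(-91) = -1/91 ≈ -0.010989)
K(z) = 9 (K(z) = 36 - 1*27 = 36 - 27 = 9)
-K(Q) = -1*9 = -9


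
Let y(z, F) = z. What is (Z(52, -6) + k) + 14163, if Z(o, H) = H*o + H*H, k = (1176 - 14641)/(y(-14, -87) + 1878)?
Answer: 25871903/1864 ≈ 13880.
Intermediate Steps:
k = -13465/1864 (k = (1176 - 14641)/(-14 + 1878) = -13465/1864 ≈ -7.2237)
Z(o, H) = H² + H*o (Z(o, H) = H*o + H² = H² + H*o)
(Z(52, -6) + k) + 14163 = (-6*(-6 + 52) - 13465/1864) + 14163 = (-6*46 - 13465/1864) + 14163 = (-276 - 13465/1864) + 14163 = -527929/1864 + 14163 = 25871903/1864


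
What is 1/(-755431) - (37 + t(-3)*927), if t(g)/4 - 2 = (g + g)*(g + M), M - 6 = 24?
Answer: 448154152732/755431 ≈ 5.9324e+5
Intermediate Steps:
M = 30 (M = 6 + 24 = 30)
t(g) = 8 + 8*g*(30 + g) (t(g) = 8 + 4*((g + g)*(g + 30)) = 8 + 4*((2*g)*(30 + g)) = 8 + 4*(2*g*(30 + g)) = 8 + 8*g*(30 + g))
1/(-755431) - (37 + t(-3)*927) = 1/(-755431) - (37 + (8 + 8*(-3)² + 240*(-3))*927) = -1/755431 - (37 + (8 + 8*9 - 720)*927) = -1/755431 - (37 + (8 + 72 - 720)*927) = -1/755431 - (37 - 640*927) = -1/755431 - (37 - 593280) = -1/755431 - 1*(-593243) = -1/755431 + 593243 = 448154152732/755431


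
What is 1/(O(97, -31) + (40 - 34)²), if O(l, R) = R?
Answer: ⅕ ≈ 0.20000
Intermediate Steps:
1/(O(97, -31) + (40 - 34)²) = 1/(-31 + (40 - 34)²) = 1/(-31 + 6²) = 1/(-31 + 36) = 1/5 = ⅕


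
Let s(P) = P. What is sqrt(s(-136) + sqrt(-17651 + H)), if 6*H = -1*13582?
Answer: 2*sqrt(-306 + 3*I*sqrt(11202))/3 ≈ 5.4766 + 12.884*I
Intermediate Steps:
H = -6791/3 (H = (-1*13582)/6 = (1/6)*(-13582) = -6791/3 ≈ -2263.7)
sqrt(s(-136) + sqrt(-17651 + H)) = sqrt(-136 + sqrt(-17651 - 6791/3)) = sqrt(-136 + sqrt(-59744/3)) = sqrt(-136 + 4*I*sqrt(11202)/3)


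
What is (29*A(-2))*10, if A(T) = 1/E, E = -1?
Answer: -290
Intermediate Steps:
A(T) = -1 (A(T) = 1/(-1) = -1)
(29*A(-2))*10 = (29*(-1))*10 = -29*10 = -290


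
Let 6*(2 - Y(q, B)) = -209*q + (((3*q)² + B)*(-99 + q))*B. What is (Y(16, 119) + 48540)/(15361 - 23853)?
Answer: -24226567/50952 ≈ -475.48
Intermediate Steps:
Y(q, B) = 2 + 209*q/6 - B*(-99 + q)*(B + 9*q²)/6 (Y(q, B) = 2 - (-209*q + (((3*q)² + B)*(-99 + q))*B)/6 = 2 - (-209*q + ((9*q² + B)*(-99 + q))*B)/6 = 2 - (-209*q + ((B + 9*q²)*(-99 + q))*B)/6 = 2 - (-209*q + ((-99 + q)*(B + 9*q²))*B)/6 = 2 - (-209*q + B*(-99 + q)*(B + 9*q²))/6 = 2 + (209*q/6 - B*(-99 + q)*(B + 9*q²)/6) = 2 + 209*q/6 - B*(-99 + q)*(B + 9*q²)/6)
(Y(16, 119) + 48540)/(15361 - 23853) = ((2 + (33/2)*119² + (209/6)*16 - 3/2*119*16³ - ⅙*16*119² + (297/2)*119*16²) + 48540)/(15361 - 23853) = ((2 + (33/2)*14161 + 1672/3 - 3/2*119*4096 - ⅙*16*14161 + (297/2)*119*256) + 48540)/(-8492) = ((2 + 467313/2 + 1672/3 - 731136 - 113288/3 + 4523904) + 48540)*(-1/8492) = (23935327/6 + 48540)*(-1/8492) = (24226567/6)*(-1/8492) = -24226567/50952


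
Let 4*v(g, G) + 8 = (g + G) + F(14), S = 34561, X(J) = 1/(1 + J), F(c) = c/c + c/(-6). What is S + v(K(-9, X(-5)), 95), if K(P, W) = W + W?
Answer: 829975/24 ≈ 34582.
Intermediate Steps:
F(c) = 1 - c/6 (F(c) = 1 + c*(-⅙) = 1 - c/6)
K(P, W) = 2*W
v(g, G) = -7/3 + G/4 + g/4 (v(g, G) = -2 + ((g + G) + (1 - ⅙*14))/4 = -2 + ((G + g) + (1 - 7/3))/4 = -2 + ((G + g) - 4/3)/4 = -2 + (-4/3 + G + g)/4 = -2 + (-⅓ + G/4 + g/4) = -7/3 + G/4 + g/4)
S + v(K(-9, X(-5)), 95) = 34561 + (-7/3 + (¼)*95 + (2/(1 - 5))/4) = 34561 + (-7/3 + 95/4 + (2/(-4))/4) = 34561 + (-7/3 + 95/4 + (2*(-¼))/4) = 34561 + (-7/3 + 95/4 + (¼)*(-½)) = 34561 + (-7/3 + 95/4 - ⅛) = 34561 + 511/24 = 829975/24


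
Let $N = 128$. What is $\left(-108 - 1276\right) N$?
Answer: $-177152$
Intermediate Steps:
$\left(-108 - 1276\right) N = \left(-108 - 1276\right) 128 = \left(-1384\right) 128 = -177152$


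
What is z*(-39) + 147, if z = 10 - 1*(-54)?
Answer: -2349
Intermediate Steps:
z = 64 (z = 10 + 54 = 64)
z*(-39) + 147 = 64*(-39) + 147 = -2496 + 147 = -2349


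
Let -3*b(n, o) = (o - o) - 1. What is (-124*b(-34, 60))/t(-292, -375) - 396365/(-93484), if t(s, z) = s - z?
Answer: 87102869/23277516 ≈ 3.7419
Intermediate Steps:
b(n, o) = ⅓ (b(n, o) = -((o - o) - 1)/3 = -(0 - 1)/3 = -⅓*(-1) = ⅓)
(-124*b(-34, 60))/t(-292, -375) - 396365/(-93484) = (-124*⅓)/(-292 - 1*(-375)) - 396365/(-93484) = -124/(3*(-292 + 375)) - 396365*(-1/93484) = -124/3/83 + 396365/93484 = -124/3*1/83 + 396365/93484 = -124/249 + 396365/93484 = 87102869/23277516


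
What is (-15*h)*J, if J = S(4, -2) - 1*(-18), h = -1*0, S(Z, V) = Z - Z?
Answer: 0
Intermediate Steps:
S(Z, V) = 0
h = 0
J = 18 (J = 0 - 1*(-18) = 0 + 18 = 18)
(-15*h)*J = -15*0*18 = 0*18 = 0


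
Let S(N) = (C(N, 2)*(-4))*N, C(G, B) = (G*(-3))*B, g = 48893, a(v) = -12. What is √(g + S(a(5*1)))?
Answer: √52349 ≈ 228.80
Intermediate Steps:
C(G, B) = -3*B*G (C(G, B) = (-3*G)*B = -3*B*G)
S(N) = 24*N² (S(N) = (-3*2*N*(-4))*N = (-6*N*(-4))*N = (24*N)*N = 24*N²)
√(g + S(a(5*1))) = √(48893 + 24*(-12)²) = √(48893 + 24*144) = √(48893 + 3456) = √52349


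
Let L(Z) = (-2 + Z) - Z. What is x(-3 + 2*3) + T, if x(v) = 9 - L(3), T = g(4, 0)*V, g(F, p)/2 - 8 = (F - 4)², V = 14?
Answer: 235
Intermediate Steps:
g(F, p) = 16 + 2*(-4 + F)² (g(F, p) = 16 + 2*(F - 4)² = 16 + 2*(-4 + F)²)
T = 224 (T = (16 + 2*(-4 + 4)²)*14 = (16 + 2*0²)*14 = (16 + 2*0)*14 = (16 + 0)*14 = 16*14 = 224)
L(Z) = -2
x(v) = 11 (x(v) = 9 - 1*(-2) = 9 + 2 = 11)
x(-3 + 2*3) + T = 11 + 224 = 235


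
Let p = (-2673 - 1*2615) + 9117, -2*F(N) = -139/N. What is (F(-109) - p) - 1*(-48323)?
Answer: 9699553/218 ≈ 44493.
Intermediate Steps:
F(N) = 139/(2*N) (F(N) = -(-139)/(2*N) = 139/(2*N))
p = 3829 (p = (-2673 - 2615) + 9117 = -5288 + 9117 = 3829)
(F(-109) - p) - 1*(-48323) = ((139/2)/(-109) - 1*3829) - 1*(-48323) = ((139/2)*(-1/109) - 3829) + 48323 = (-139/218 - 3829) + 48323 = -834861/218 + 48323 = 9699553/218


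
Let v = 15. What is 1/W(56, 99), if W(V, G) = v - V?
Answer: -1/41 ≈ -0.024390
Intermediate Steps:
W(V, G) = 15 - V
1/W(56, 99) = 1/(15 - 1*56) = 1/(15 - 56) = 1/(-41) = -1/41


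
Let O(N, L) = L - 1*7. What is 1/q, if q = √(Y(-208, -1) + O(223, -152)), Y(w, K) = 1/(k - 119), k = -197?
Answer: -2*I*√3969355/50245 ≈ -0.079304*I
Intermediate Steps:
Y(w, K) = -1/316 (Y(w, K) = 1/(-197 - 119) = 1/(-316) = -1/316)
O(N, L) = -7 + L (O(N, L) = L - 7 = -7 + L)
q = I*√3969355/158 (q = √(-1/316 + (-7 - 152)) = √(-1/316 - 159) = √(-50245/316) = I*√3969355/158 ≈ 12.61*I)
1/q = 1/(I*√3969355/158) = -2*I*√3969355/50245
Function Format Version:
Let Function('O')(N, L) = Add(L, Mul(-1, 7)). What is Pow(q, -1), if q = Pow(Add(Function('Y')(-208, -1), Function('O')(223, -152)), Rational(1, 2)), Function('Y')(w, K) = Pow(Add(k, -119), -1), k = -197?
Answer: Mul(Rational(-2, 50245), I, Pow(3969355, Rational(1, 2))) ≈ Mul(-0.079304, I)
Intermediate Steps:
Function('Y')(w, K) = Rational(-1, 316) (Function('Y')(w, K) = Pow(Add(-197, -119), -1) = Pow(-316, -1) = Rational(-1, 316))
Function('O')(N, L) = Add(-7, L) (Function('O')(N, L) = Add(L, -7) = Add(-7, L))
q = Mul(Rational(1, 158), I, Pow(3969355, Rational(1, 2))) (q = Pow(Add(Rational(-1, 316), Add(-7, -152)), Rational(1, 2)) = Pow(Add(Rational(-1, 316), -159), Rational(1, 2)) = Pow(Rational(-50245, 316), Rational(1, 2)) = Mul(Rational(1, 158), I, Pow(3969355, Rational(1, 2))) ≈ Mul(12.610, I))
Pow(q, -1) = Pow(Mul(Rational(1, 158), I, Pow(3969355, Rational(1, 2))), -1) = Mul(Rational(-2, 50245), I, Pow(3969355, Rational(1, 2)))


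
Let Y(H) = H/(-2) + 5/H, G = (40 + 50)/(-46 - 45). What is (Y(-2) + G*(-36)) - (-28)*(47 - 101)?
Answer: -268977/182 ≈ -1477.9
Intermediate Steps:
G = -90/91 (G = 90/(-91) = 90*(-1/91) = -90/91 ≈ -0.98901)
Y(H) = 5/H - H/2 (Y(H) = H*(-1/2) + 5/H = -H/2 + 5/H = 5/H - H/2)
(Y(-2) + G*(-36)) - (-28)*(47 - 101) = ((5/(-2) - 1/2*(-2)) - 90/91*(-36)) - (-28)*(47 - 101) = ((5*(-1/2) + 1) + 3240/91) - (-28)*(-54) = ((-5/2 + 1) + 3240/91) - 1*1512 = (-3/2 + 3240/91) - 1512 = 6207/182 - 1512 = -268977/182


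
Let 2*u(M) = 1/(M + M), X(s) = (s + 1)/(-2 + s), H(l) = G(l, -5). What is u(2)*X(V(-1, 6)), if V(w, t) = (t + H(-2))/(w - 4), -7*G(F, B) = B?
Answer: 1/78 ≈ 0.012821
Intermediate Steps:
G(F, B) = -B/7
H(l) = 5/7 (H(l) = -⅐*(-5) = 5/7)
V(w, t) = (5/7 + t)/(-4 + w) (V(w, t) = (t + 5/7)/(w - 4) = (5/7 + t)/(-4 + w))
X(s) = (1 + s)/(-2 + s)
u(M) = 1/(4*M) (u(M) = 1/(2*(M + M)) = 1/(2*((2*M))) = (1/(2*M))/2 = 1/(4*M))
u(2)*X(V(-1, 6)) = ((¼)/2)*((1 + (5/7 + 6)/(-4 - 1))/(-2 + (5/7 + 6)/(-4 - 1))) = ((¼)*(½))*((1 + (47/7)/(-5))/(-2 + (47/7)/(-5))) = ((1 - ⅕*47/7)/(-2 - ⅕*47/7))/8 = ((1 - 47/35)/(-2 - 47/35))/8 = (-12/35/(-117/35))/8 = (-35/117*(-12/35))/8 = (⅛)*(4/39) = 1/78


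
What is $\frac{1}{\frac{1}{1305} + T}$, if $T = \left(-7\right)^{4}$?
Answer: $\frac{1305}{3133306} \approx 0.00041649$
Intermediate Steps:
$T = 2401$
$\frac{1}{\frac{1}{1305} + T} = \frac{1}{\frac{1}{1305} + 2401} = \frac{1}{\frac{3133306}{1305}} = \frac{1305}{3133306}$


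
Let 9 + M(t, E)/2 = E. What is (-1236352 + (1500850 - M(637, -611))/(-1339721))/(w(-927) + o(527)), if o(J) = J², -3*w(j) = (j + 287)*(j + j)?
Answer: 1656368239882/157807076311 ≈ 10.496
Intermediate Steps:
w(j) = -2*j*(287 + j)/3 (w(j) = -(j + 287)*(j + j)/3 = -(287 + j)*2*j/3 = -2*j*(287 + j)/3)
M(t, E) = -18 + 2*E
(-1236352 + (1500850 - M(637, -611))/(-1339721))/(w(-927) + o(527)) = (-1236352 + (1500850 - (-18 + 2*(-611)))/(-1339721))/(-⅔*(-927)*(287 - 927) + 527²) = (-1236352 + (1500850 - (-18 - 1222))*(-1/1339721))/(-⅔*(-927)*(-640) + 277729) = (-1236352 + (1500850 - 1*(-1240))*(-1/1339721))/(-395520 + 277729) = (-1236352 + (1500850 + 1240)*(-1/1339721))/(-117791) = (-1236352 + 1502090*(-1/1339721))*(-1/117791) = (-1236352 - 1502090/1339721)*(-1/117791) = -1656368239882/1339721*(-1/117791) = 1656368239882/157807076311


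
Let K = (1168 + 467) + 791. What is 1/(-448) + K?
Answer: 1086847/448 ≈ 2426.0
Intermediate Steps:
K = 2426 (K = 1635 + 791 = 2426)
1/(-448) + K = 1/(-448) + 2426 = -1/448 + 2426 = 1086847/448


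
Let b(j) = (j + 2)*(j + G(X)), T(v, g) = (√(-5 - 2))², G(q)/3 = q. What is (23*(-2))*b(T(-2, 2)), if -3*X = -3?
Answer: -920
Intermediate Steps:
X = 1 (X = -⅓*(-3) = 1)
G(q) = 3*q
T(v, g) = -7 (T(v, g) = (√(-7))² = (I*√7)² = -7)
b(j) = (2 + j)*(3 + j) (b(j) = (j + 2)*(j + 3*1) = (2 + j)*(j + 3) = (2 + j)*(3 + j))
(23*(-2))*b(T(-2, 2)) = (23*(-2))*(6 + (-7)² + 5*(-7)) = -46*(6 + 49 - 35) = -46*20 = -920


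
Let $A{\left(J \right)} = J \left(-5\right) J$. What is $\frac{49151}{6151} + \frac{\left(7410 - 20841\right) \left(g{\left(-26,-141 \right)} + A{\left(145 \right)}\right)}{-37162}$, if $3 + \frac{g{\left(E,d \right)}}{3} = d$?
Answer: $- \frac{8718667998655}{228583462} \approx -38142.0$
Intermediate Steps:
$A{\left(J \right)} = - 5 J^{2}$ ($A{\left(J \right)} = - 5 J J = - 5 J^{2}$)
$g{\left(E,d \right)} = -9 + 3 d$
$\frac{49151}{6151} + \frac{\left(7410 - 20841\right) \left(g{\left(-26,-141 \right)} + A{\left(145 \right)}\right)}{-37162} = \frac{49151}{6151} + \frac{\left(7410 - 20841\right) \left(\left(-9 + 3 \left(-141\right)\right) - 5 \cdot 145^{2}\right)}{-37162} = 49151 \cdot \frac{1}{6151} + - 13431 \left(\left(-9 - 423\right) - 105125\right) \left(- \frac{1}{37162}\right) = \frac{49151}{6151} + - 13431 \left(-432 - 105125\right) \left(- \frac{1}{37162}\right) = \frac{49151}{6151} + \left(-13431\right) \left(-105557\right) \left(- \frac{1}{37162}\right) = \frac{49151}{6151} + 1417736067 \left(- \frac{1}{37162}\right) = \frac{49151}{6151} - \frac{1417736067}{37162} = - \frac{8718667998655}{228583462}$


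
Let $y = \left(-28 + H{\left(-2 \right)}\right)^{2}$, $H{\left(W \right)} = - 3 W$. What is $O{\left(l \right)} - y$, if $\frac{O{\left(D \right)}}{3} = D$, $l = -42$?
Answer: $-610$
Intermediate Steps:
$O{\left(D \right)} = 3 D$
$y = 484$ ($y = \left(-28 - -6\right)^{2} = \left(-28 + 6\right)^{2} = \left(-22\right)^{2} = 484$)
$O{\left(l \right)} - y = 3 \left(-42\right) - 484 = -126 - 484 = -610$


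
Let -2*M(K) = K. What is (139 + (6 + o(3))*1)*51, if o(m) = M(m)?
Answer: 14637/2 ≈ 7318.5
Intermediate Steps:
M(K) = -K/2
o(m) = -m/2
(139 + (6 + o(3))*1)*51 = (139 + (6 - 1/2*3)*1)*51 = (139 + (6 - 3/2)*1)*51 = (139 + (9/2)*1)*51 = (139 + 9/2)*51 = (287/2)*51 = 14637/2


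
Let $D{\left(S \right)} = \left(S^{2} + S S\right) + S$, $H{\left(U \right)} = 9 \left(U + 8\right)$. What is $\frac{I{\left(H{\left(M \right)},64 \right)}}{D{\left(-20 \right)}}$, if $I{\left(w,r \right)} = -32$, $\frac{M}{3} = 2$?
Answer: $- \frac{8}{195} \approx -0.041026$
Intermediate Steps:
$M = 6$ ($M = 3 \cdot 2 = 6$)
$H{\left(U \right)} = 72 + 9 U$ ($H{\left(U \right)} = 9 \left(8 + U\right) = 72 + 9 U$)
$D{\left(S \right)} = S + 2 S^{2}$ ($D{\left(S \right)} = \left(S^{2} + S^{2}\right) + S = 2 S^{2} + S = S + 2 S^{2}$)
$\frac{I{\left(H{\left(M \right)},64 \right)}}{D{\left(-20 \right)}} = - \frac{32}{\left(-20\right) \left(1 + 2 \left(-20\right)\right)} = - \frac{32}{\left(-20\right) \left(1 - 40\right)} = - \frac{32}{\left(-20\right) \left(-39\right)} = - \frac{32}{780} = \left(-32\right) \frac{1}{780} = - \frac{8}{195}$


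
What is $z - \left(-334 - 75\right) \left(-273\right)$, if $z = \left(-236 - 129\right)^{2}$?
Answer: $21568$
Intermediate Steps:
$z = 133225$ ($z = \left(-365\right)^{2} = 133225$)
$z - \left(-334 - 75\right) \left(-273\right) = 133225 - \left(-334 - 75\right) \left(-273\right) = 133225 - \left(-409\right) \left(-273\right) = 133225 - 111657 = 21568$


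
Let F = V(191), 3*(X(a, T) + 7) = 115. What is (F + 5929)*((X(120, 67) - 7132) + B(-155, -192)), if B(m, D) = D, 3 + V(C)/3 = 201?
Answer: -142710194/3 ≈ -4.7570e+7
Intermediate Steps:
V(C) = 594 (V(C) = -9 + 3*201 = -9 + 603 = 594)
X(a, T) = 94/3 (X(a, T) = -7 + (⅓)*115 = -7 + 115/3 = 94/3)
F = 594
(F + 5929)*((X(120, 67) - 7132) + B(-155, -192)) = (594 + 5929)*((94/3 - 7132) - 192) = 6523*(-21302/3 - 192) = 6523*(-21878/3) = -142710194/3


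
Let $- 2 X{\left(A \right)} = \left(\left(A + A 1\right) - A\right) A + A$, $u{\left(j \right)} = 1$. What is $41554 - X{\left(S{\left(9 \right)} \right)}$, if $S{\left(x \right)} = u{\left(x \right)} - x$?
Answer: $41582$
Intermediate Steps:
$S{\left(x \right)} = 1 - x$
$X{\left(A \right)} = - \frac{A}{2} - \frac{A^{2}}{2}$ ($X{\left(A \right)} = - \frac{\left(\left(A + A 1\right) - A\right) A + A}{2} = - \frac{\left(\left(A + A\right) - A\right) A + A}{2} = - \frac{\left(2 A - A\right) A + A}{2} = - \frac{A A + A}{2} = - \frac{A^{2} + A}{2} = - \frac{A + A^{2}}{2} = - \frac{A}{2} - \frac{A^{2}}{2}$)
$41554 - X{\left(S{\left(9 \right)} \right)} = 41554 - - \frac{\left(1 - 9\right) \left(1 + \left(1 - 9\right)\right)}{2} = 41554 - \left(- \frac{1}{2}\right) \left(-8\right) \left(1 - 8\right) = 41554 - \left(- \frac{1}{2}\right) \left(-8\right) \left(-7\right) = 41554 - -28 = 41554 + 28 = 41582$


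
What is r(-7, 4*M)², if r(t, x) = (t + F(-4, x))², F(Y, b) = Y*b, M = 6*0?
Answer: 2401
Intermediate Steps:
M = 0
r(t, x) = (t - 4*x)²
r(-7, 4*M)² = ((-7 - 16*0)²)² = ((-7 - 4*0)²)² = ((-7 + 0)²)² = ((-7)²)² = 49² = 2401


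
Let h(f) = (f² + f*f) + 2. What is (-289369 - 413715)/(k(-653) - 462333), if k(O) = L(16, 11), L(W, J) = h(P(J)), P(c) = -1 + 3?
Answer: 703084/462323 ≈ 1.5208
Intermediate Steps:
P(c) = 2
h(f) = 2 + 2*f² (h(f) = (f² + f²) + 2 = 2*f² + 2 = 2 + 2*f²)
L(W, J) = 10 (L(W, J) = 2 + 2*2² = 2 + 2*4 = 2 + 8 = 10)
k(O) = 10
(-289369 - 413715)/(k(-653) - 462333) = (-289369 - 413715)/(10 - 462333) = -703084/(-462323) = -703084*(-1/462323) = 703084/462323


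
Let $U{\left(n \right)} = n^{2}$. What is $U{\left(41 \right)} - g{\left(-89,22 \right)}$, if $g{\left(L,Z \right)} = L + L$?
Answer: $1859$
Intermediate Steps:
$g{\left(L,Z \right)} = 2 L$
$U{\left(41 \right)} - g{\left(-89,22 \right)} = 41^{2} - 2 \left(-89\right) = 1681 - -178 = 1681 + 178 = 1859$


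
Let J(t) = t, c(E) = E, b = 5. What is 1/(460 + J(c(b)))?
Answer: 1/465 ≈ 0.0021505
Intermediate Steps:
1/(460 + J(c(b))) = 1/(460 + 5) = 1/465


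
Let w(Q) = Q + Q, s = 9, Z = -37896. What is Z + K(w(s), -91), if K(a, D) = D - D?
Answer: -37896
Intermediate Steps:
w(Q) = 2*Q
K(a, D) = 0
Z + K(w(s), -91) = -37896 + 0 = -37896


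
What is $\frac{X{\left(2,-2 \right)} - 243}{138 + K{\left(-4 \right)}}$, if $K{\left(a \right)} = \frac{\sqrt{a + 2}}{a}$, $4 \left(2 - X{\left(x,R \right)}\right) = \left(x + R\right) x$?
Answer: $- \frac{266064}{152353} - \frac{482 i \sqrt{2}}{152353} \approx -1.7464 - 0.0044742 i$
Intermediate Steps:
$X{\left(x,R \right)} = 2 - \frac{x \left(R + x\right)}{4}$ ($X{\left(x,R \right)} = 2 - \frac{\left(x + R\right) x}{4} = 2 - \frac{\left(R + x\right) x}{4} = 2 - \frac{x \left(R + x\right)}{4}$)
$K{\left(a \right)} = \frac{\sqrt{2 + a}}{a}$
$\frac{X{\left(2,-2 \right)} - 243}{138 + K{\left(-4 \right)}} = \frac{\left(2 - \frac{2^{2}}{4} - \left(- \frac{1}{2}\right) 2\right) - 243}{138 + \frac{\sqrt{2 - 4}}{-4}} = \frac{\left(2 - 1 + 1\right) - 243}{138 - \frac{\sqrt{-2}}{4}} = \frac{\left(2 - 1 + 1\right) - 243}{138 - \frac{i \sqrt{2}}{4}} = \frac{2 - 243}{138 - \frac{i \sqrt{2}}{4}} = - \frac{241}{138 - \frac{i \sqrt{2}}{4}}$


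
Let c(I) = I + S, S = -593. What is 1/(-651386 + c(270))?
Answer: -1/651709 ≈ -1.5344e-6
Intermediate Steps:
c(I) = -593 + I (c(I) = I - 593 = -593 + I)
1/(-651386 + c(270)) = 1/(-651386 + (-593 + 270)) = 1/(-651386 - 323) = 1/(-651709) = -1/651709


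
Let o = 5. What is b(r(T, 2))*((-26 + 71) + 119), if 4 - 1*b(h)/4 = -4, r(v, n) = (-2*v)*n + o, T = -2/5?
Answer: 5248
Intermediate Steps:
T = -2/5 (T = -2*1/5 = -2/5 ≈ -0.40000)
r(v, n) = 5 - 2*n*v (r(v, n) = (-2*v)*n + 5 = -2*n*v + 5 = 5 - 2*n*v)
b(h) = 32 (b(h) = 16 - 4*(-4) = 16 + 16 = 32)
b(r(T, 2))*((-26 + 71) + 119) = 32*((-26 + 71) + 119) = 32*(45 + 119) = 32*164 = 5248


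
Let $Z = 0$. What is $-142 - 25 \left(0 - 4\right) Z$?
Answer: $-142$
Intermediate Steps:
$-142 - 25 \left(0 - 4\right) Z = -142 - 25 \left(0 - 4\right) 0 = -142 - 25 \left(\left(-4\right) 0\right) = -142 - 0 = -142 + 0 = -142$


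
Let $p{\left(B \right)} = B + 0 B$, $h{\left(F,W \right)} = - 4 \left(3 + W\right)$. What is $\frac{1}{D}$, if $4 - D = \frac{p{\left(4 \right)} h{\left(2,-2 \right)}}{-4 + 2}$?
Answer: $- \frac{1}{4} \approx -0.25$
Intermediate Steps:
$h{\left(F,W \right)} = -12 - 4 W$
$p{\left(B \right)} = B$ ($p{\left(B \right)} = B + 0 = B$)
$D = -4$ ($D = 4 - \frac{4 \left(-12 - -8\right)}{-4 + 2} = 4 - \frac{4 \left(-12 + 8\right)}{-2} = 4 - 4 \left(-4\right) \left(- \frac{1}{2}\right) = 4 - \left(-16\right) \left(- \frac{1}{2}\right) = 4 - 8 = -4$)
$\frac{1}{D} = \frac{1}{-4} = - \frac{1}{4}$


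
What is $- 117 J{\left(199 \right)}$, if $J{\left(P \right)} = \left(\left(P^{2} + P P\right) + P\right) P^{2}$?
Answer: $-367890003117$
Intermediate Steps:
$J{\left(P \right)} = P^{2} \left(P + 2 P^{2}\right)$ ($J{\left(P \right)} = \left(\left(P^{2} + P^{2}\right) + P\right) P^{2} = \left(2 P^{2} + P\right) P^{2} = \left(P + 2 P^{2}\right) P^{2} = P^{2} \left(P + 2 P^{2}\right)$)
$- 117 J{\left(199 \right)} = - 117 \cdot 199^{3} \left(1 + 2 \cdot 199\right) = - 117 \cdot 7880599 \left(1 + 398\right) = - 117 \cdot 7880599 \cdot 399 = \left(-117\right) 3144359001 = -367890003117$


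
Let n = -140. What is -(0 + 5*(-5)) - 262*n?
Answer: 36705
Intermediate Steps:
-(0 + 5*(-5)) - 262*n = -(0 + 5*(-5)) - 262*(-140) = -(0 - 25) + 36680 = -1*(-25) + 36680 = 25 + 36680 = 36705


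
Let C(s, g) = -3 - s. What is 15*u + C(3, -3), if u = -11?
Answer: -171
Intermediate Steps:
15*u + C(3, -3) = 15*(-11) + (-3 - 1*3) = -165 + (-3 - 3) = -165 - 6 = -171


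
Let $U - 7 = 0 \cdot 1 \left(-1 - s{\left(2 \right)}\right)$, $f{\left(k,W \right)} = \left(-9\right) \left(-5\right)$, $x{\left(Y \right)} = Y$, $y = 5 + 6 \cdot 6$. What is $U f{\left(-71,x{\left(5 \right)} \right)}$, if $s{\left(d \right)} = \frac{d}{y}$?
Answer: $315$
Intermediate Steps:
$y = 41$ ($y = 5 + 36 = 41$)
$f{\left(k,W \right)} = 45$
$s{\left(d \right)} = \frac{d}{41}$
$U = 7$ ($U = 7 + 0 \cdot 1 \left(-1 - \frac{1}{41} \cdot 2\right) = 7 + 0 \left(-1 - \frac{2}{41}\right) = 7 + 0 \left(- \frac{43}{41}\right) = 7 + 0 = 7$)
$U f{\left(-71,x{\left(5 \right)} \right)} = 7 \cdot 45 = 315$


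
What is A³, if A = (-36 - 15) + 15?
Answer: -46656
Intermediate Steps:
A = -36 (A = -51 + 15 = -36)
A³ = (-36)³ = -46656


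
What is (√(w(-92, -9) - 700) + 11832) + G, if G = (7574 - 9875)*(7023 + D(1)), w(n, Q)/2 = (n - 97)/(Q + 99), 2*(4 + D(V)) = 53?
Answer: -32399727/2 + I*√17605/5 ≈ -1.62e+7 + 26.537*I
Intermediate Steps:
D(V) = 45/2 (D(V) = -4 + (½)*53 = -4 + 53/2 = 45/2)
w(n, Q) = 2*(-97 + n)/(99 + Q) (w(n, Q) = 2*((n - 97)/(Q + 99)) = 2*((-97 + n)/(99 + Q)) = 2*(-97 + n)/(99 + Q))
G = -32423391/2 (G = (7574 - 9875)*(7023 + 45/2) = -2301*14091/2 = -32423391/2 ≈ -1.6212e+7)
(√(w(-92, -9) - 700) + 11832) + G = (√(2*(-97 - 92)/(99 - 9) - 700) + 11832) - 32423391/2 = (√(2*(-189)/90 - 700) + 11832) - 32423391/2 = (√(2*(1/90)*(-189) - 700) + 11832) - 32423391/2 = (√(-21/5 - 700) + 11832) - 32423391/2 = (√(-3521/5) + 11832) - 32423391/2 = (I*√17605/5 + 11832) - 32423391/2 = (11832 + I*√17605/5) - 32423391/2 = -32399727/2 + I*√17605/5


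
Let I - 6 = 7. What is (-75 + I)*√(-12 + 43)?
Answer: -62*√31 ≈ -345.20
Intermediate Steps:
I = 13 (I = 6 + 7 = 13)
(-75 + I)*√(-12 + 43) = (-75 + 13)*√(-12 + 43) = -62*√31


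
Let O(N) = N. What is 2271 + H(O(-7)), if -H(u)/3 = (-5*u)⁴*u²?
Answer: -220589604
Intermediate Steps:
H(u) = -1875*u⁶ (H(u) = -3*(-5*u)⁴*u² = -3*625*u⁴*u² = -1875*u⁶)
2271 + H(O(-7)) = 2271 - 1875*(-7)⁶ = 2271 - 1875*117649 = 2271 - 220591875 = -220589604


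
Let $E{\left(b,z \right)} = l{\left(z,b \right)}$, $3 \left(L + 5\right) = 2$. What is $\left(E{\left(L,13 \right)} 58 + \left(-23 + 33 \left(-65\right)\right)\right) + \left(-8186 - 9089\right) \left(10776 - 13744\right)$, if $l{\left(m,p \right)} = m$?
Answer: $51270786$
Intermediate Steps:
$L = - \frac{13}{3}$ ($L = -5 + \frac{1}{3} \cdot 2 = -5 + \frac{2}{3} = - \frac{13}{3} \approx -4.3333$)
$E{\left(b,z \right)} = z$
$\left(E{\left(L,13 \right)} 58 + \left(-23 + 33 \left(-65\right)\right)\right) + \left(-8186 - 9089\right) \left(10776 - 13744\right) = \left(13 \cdot 58 + \left(-23 + 33 \left(-65\right)\right)\right) + \left(-8186 - 9089\right) \left(10776 - 13744\right) = \left(754 - 2168\right) - -51272200 = \left(754 - 2168\right) + 51272200 = -1414 + 51272200 = 51270786$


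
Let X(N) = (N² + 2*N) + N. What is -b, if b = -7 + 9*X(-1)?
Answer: 25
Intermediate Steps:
X(N) = N² + 3*N
b = -25 (b = -7 + 9*(-(3 - 1)) = -7 + 9*(-1*2) = -7 + 9*(-2) = -7 - 18 = -25)
-b = -1*(-25) = 25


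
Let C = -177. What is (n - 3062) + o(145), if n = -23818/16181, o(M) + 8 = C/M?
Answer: -7209289797/2346245 ≈ -3072.7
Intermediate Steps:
o(M) = -8 - 177/M
n = -23818/16181 (n = -23818*1/16181 = -23818/16181 ≈ -1.4720)
(n - 3062) + o(145) = (-23818/16181 - 3062) + (-8 - 177/145) = -49570040/16181 + (-8 - 177*1/145) = -49570040/16181 + (-8 - 177/145) = -49570040/16181 - 1337/145 = -7209289797/2346245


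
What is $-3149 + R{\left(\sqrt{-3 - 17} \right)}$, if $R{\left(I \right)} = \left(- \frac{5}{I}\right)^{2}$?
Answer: $- \frac{12601}{4} \approx -3150.3$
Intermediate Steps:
$R{\left(I \right)} = \frac{25}{I^{2}}$
$-3149 + R{\left(\sqrt{-3 - 17} \right)} = -3149 + \frac{25}{-3 - 17} = -3149 + \frac{25}{-20} = -3149 + 25 \left(- \frac{1}{20}\right) = -3149 - \frac{5}{4} = - \frac{12601}{4}$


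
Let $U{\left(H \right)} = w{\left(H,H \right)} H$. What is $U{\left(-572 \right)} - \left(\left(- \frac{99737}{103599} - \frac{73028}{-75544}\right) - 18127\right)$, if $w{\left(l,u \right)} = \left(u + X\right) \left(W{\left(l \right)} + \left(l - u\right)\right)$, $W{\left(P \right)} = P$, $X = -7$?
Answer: $- \frac{370616381461789987}{1956570714} \approx -1.8942 \cdot 10^{8}$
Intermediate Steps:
$w{\left(l,u \right)} = \left(-7 + u\right) \left(- u + 2 l\right)$ ($w{\left(l,u \right)} = \left(u - 7\right) \left(l + \left(l - u\right)\right) = \left(-7 + u\right) \left(- u + 2 l\right)$)
$U{\left(H \right)} = H \left(H^{2} - 7 H\right)$ ($U{\left(H \right)} = \left(- H^{2} - 14 H + 7 H + 2 H H\right) H = \left(- H^{2} - 14 H + 7 H + 2 H^{2}\right) H = \left(H^{2} - 7 H\right) H = H \left(H^{2} - 7 H\right)$)
$U{\left(-572 \right)} - \left(\left(- \frac{99737}{103599} - \frac{73028}{-75544}\right) - 18127\right) = \left(-572\right)^{2} \left(-7 - 572\right) - \left(\left(- \frac{99737}{103599} - \frac{73028}{-75544}\right) - 18127\right) = 327184 \left(-579\right) - \left(\left(\left(-99737\right) \frac{1}{103599} - - \frac{18257}{18886}\right) - 18127\right) = -189439536 - \left(\left(- \frac{99737}{103599} + \frac{18257}{18886}\right) - 18127\right) = -189439536 - \left(\frac{7773961}{1956570714} - 18127\right) = -189439536 - - \frac{35466749558717}{1956570714} = -189439536 + \frac{35466749558717}{1956570714} = - \frac{370616381461789987}{1956570714}$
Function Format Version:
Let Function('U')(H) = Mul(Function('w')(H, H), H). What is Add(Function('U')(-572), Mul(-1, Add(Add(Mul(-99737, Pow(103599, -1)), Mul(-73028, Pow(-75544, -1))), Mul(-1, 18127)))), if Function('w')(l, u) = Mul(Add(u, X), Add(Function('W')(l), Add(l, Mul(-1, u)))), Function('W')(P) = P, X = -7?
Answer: Rational(-370616381461789987, 1956570714) ≈ -1.8942e+8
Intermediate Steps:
Function('w')(l, u) = Mul(Add(-7, u), Add(Mul(-1, u), Mul(2, l))) (Function('w')(l, u) = Mul(Add(u, -7), Add(l, Add(l, Mul(-1, u)))) = Mul(Add(-7, u), Add(Mul(-1, u), Mul(2, l))))
Function('U')(H) = Mul(H, Add(Pow(H, 2), Mul(-7, H))) (Function('U')(H) = Mul(Add(Mul(-1, Pow(H, 2)), Mul(-14, H), Mul(7, H), Mul(2, H, H)), H) = Mul(Add(Mul(-1, Pow(H, 2)), Mul(-14, H), Mul(7, H), Mul(2, Pow(H, 2))), H) = Mul(Add(Pow(H, 2), Mul(-7, H)), H) = Mul(H, Add(Pow(H, 2), Mul(-7, H))))
Add(Function('U')(-572), Mul(-1, Add(Add(Mul(-99737, Pow(103599, -1)), Mul(-73028, Pow(-75544, -1))), Mul(-1, 18127)))) = Add(Mul(Pow(-572, 2), Add(-7, -572)), Mul(-1, Add(Add(Mul(-99737, Pow(103599, -1)), Mul(-73028, Pow(-75544, -1))), Mul(-1, 18127)))) = Add(Mul(327184, -579), Mul(-1, Add(Add(Mul(-99737, Rational(1, 103599)), Mul(-73028, Rational(-1, 75544))), -18127))) = Add(-189439536, Mul(-1, Add(Add(Rational(-99737, 103599), Rational(18257, 18886)), -18127))) = Add(-189439536, Mul(-1, Add(Rational(7773961, 1956570714), -18127))) = Add(-189439536, Mul(-1, Rational(-35466749558717, 1956570714))) = Add(-189439536, Rational(35466749558717, 1956570714)) = Rational(-370616381461789987, 1956570714)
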